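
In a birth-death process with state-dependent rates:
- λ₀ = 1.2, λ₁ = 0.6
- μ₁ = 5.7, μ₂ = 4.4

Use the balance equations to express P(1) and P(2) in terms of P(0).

Balance equations:
State 0: λ₀P₀ = μ₁P₁ → P₁ = (λ₀/μ₁)P₀ = (1.2/5.7)P₀ = 0.2105P₀
State 1: P₂ = (λ₀λ₁)/(μ₁μ₂)P₀ = (1.2×0.6)/(5.7×4.4)P₀ = 0.02871P₀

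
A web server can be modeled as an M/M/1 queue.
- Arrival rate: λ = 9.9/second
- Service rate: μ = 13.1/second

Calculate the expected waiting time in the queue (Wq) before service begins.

First, compute utilization: ρ = λ/μ = 9.9/13.1 = 0.7557
For M/M/1: Wq = λ/(μ(μ-λ))
Wq = 9.9/(13.1 × (13.1-9.9))
Wq = 9.9/(13.1 × 3.20)
Wq = 0.2362 seconds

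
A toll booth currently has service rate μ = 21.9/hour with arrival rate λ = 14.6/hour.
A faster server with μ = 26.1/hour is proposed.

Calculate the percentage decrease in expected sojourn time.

System 1: ρ₁ = 14.6/21.9 = 0.6667, W₁ = 1/(21.9-14.6) = 0.13699
System 2: ρ₂ = 14.6/26.1 = 0.5594, W₂ = 1/(26.1-14.6) = 0.086957
Improvement: (W₁-W₂)/W₁ = (0.13699-0.086957)/0.13699 = 36.52%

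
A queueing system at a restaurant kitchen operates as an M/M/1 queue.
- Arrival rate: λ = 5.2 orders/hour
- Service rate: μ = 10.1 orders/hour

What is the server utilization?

Server utilization: ρ = λ/μ
ρ = 5.2/10.1 = 0.5149
The server is busy 51.49% of the time.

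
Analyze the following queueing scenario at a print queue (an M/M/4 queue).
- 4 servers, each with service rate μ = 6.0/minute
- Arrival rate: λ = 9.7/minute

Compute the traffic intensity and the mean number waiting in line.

Traffic intensity: ρ = λ/(cμ) = 9.7/(4×6.0) = 0.4042
Since ρ = 0.4042 < 1, system is stable.
Offered load a = λ/μ = cρ = 9.7/6.0 = 1.6167
P₀ = [ Σₙ₌₀^3 aⁿ/n! + a^4/(4!(1-ρ)) ]⁻¹
Σ = a^0/0! + a^1/1! + a^2/2! + a^3/3! = 1.0000 + 1.6167 + 1.3068 + 0.7042 = 4.6277
a^4/(4!(1-ρ)) = 6.8310/(24 × 0.5958) = 0.4777
P₀ = 1/(4.6277 + 0.4777) = 0.1959
Lq = P₀·a^4·ρ / (4!(1-ρ)²) = 0.19587 × 6.8310 × 0.40417 / (24 × 0.35502) = 0.06347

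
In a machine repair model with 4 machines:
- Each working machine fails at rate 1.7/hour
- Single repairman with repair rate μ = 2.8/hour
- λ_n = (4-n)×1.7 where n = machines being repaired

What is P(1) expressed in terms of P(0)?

P(1)/P(0) = ∏_{i=0}^{1-1} λ_i/μ_{i+1}
= (4-0)×1.7/2.8
= 2.4286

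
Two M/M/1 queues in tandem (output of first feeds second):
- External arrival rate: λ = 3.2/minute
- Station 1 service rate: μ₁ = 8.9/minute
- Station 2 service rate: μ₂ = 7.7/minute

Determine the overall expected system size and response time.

By Jackson's theorem, each station behaves as independent M/M/1.
Station 1: ρ₁ = 3.2/8.9 = 0.3596, L₁ = ρ₁/(1-ρ₁) = λ/(μ₁-λ) = 3.2/5.70 = 0.5614
Station 2: ρ₂ = 3.2/7.7 = 0.4156, L₂ = ρ₂/(1-ρ₂) = λ/(μ₂-λ) = 3.2/4.50 = 0.7111
Total: L = L₁ + L₂ = 0.5614 + 0.7111 = 1.2725
W = L/λ = 1.2725/3.2 = 0.3977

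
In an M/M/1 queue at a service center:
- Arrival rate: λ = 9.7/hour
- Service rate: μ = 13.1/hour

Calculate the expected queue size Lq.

ρ = λ/μ = 9.7/13.1 = 0.7405
For M/M/1: Lq = λ²/(μ(μ-λ))
Lq = 94.09/(13.1 × 3.40)
Lq = 2.1125 customers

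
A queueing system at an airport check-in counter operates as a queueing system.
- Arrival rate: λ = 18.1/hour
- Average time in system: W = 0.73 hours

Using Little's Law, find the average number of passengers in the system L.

Little's Law: L = λW
L = 18.1 × 0.73 = 13.2130 passengers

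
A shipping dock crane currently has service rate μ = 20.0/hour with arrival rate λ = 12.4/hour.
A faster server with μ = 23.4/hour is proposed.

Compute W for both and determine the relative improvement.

System 1: ρ₁ = 12.4/20.0 = 0.6200, W₁ = 1/(20.0-12.4) = 0.13158
System 2: ρ₂ = 12.4/23.4 = 0.5299, W₂ = 1/(23.4-12.4) = 0.090909
Improvement: (W₁-W₂)/W₁ = (0.13158-0.090909)/0.13158 = 30.91%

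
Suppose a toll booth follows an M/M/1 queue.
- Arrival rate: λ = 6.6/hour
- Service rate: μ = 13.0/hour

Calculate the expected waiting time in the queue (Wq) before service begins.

First, compute utilization: ρ = λ/μ = 6.6/13.0 = 0.5077
For M/M/1: Wq = λ/(μ(μ-λ))
Wq = 6.6/(13.0 × (13.0-6.6))
Wq = 6.6/(13.0 × 6.40)
Wq = 0.07933 hours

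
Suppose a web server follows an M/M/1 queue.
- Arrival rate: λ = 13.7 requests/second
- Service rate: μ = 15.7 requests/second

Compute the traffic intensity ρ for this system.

Server utilization: ρ = λ/μ
ρ = 13.7/15.7 = 0.8726
The server is busy 87.26% of the time.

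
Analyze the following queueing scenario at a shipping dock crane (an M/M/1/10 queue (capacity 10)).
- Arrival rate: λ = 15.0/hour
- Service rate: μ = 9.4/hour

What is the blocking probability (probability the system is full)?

ρ = λ/μ = 15.0/9.4 = 1.59574
P₀ = (1-ρ)/(1-ρ^(K+1)) = (1-1.59574)/(1-1.59574^11) = -0.59574/-169.8376 = 0.003508
P_K = P₀×ρ^K = 0.0035077 × 1.59574^10 = 0.0035077 × 107.0585 = 0.3755
Blocking probability = 37.55%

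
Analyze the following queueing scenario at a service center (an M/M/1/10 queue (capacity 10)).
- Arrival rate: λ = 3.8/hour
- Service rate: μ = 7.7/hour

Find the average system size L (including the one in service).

ρ = λ/μ = 3.8/7.7 = 0.49351
P₀ = (1-ρ)/(1-ρ^(K+1)) = (1-0.49351)/(1-0.49351^11) = 0.5065/0.9996 = 0.5067
P_K = P₀×ρ^K = 0.5067 × 0.49351^10 = 0.5067 × 0.0008570 = 0.0004342
L = ρ[1 - (K+1)ρ^K + Kρ^(K+1)] / [(1-ρ)(1-ρ^(K+1))]
L = 0.49351 × (1 - 11×0.0008570 + 10×0.0004229) / ((1 - 0.49351) × (1 - 0.0004229)) = 0.9697 customers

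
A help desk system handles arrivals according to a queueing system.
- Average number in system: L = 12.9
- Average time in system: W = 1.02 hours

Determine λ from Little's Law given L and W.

Little's Law: L = λW, so λ = L/W
λ = 12.9/1.02 = 12.6471 tickets/hour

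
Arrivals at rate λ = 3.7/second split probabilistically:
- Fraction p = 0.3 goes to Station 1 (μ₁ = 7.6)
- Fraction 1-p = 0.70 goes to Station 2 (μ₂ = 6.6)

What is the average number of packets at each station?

Effective rates: λ₁ = 3.7×0.3 = 1.11, λ₂ = 3.7×0.70 = 2.59
Station 1: ρ₁ = 1.11/7.6 = 0.14605, L₁ = ρ₁/(1-ρ₁) = 0.14605/(1-0.14605) = 0.1710
Station 2: ρ₂ = 2.59/6.6 = 0.39242, L₂ = ρ₂/(1-ρ₂) = 0.39242/(1-0.39242) = 0.6459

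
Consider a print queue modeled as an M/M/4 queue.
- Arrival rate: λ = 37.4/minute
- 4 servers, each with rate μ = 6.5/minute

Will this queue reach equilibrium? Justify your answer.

Stability requires ρ = λ/(cμ) < 1
ρ = 37.4/(4 × 6.5) = 37.4/26.00 = 1.4385
Since 1.4385 ≥ 1, the system is UNSTABLE.
Need c > λ/μ = 37.4/6.5 = 5.75.
Minimum servers needed: c = 6.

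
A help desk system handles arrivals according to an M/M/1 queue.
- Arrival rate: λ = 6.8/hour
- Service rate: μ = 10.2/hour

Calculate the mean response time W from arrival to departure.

First, compute utilization: ρ = λ/μ = 6.8/10.2 = 0.6667
For M/M/1: W = 1/(μ-λ)
W = 1/(10.2-6.8) = 1/3.40
W = 0.2941 hours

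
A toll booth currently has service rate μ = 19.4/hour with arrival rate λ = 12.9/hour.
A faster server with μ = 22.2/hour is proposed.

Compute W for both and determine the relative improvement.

System 1: ρ₁ = 12.9/19.4 = 0.6649, W₁ = 1/(19.4-12.9) = 0.15385
System 2: ρ₂ = 12.9/22.2 = 0.5811, W₂ = 1/(22.2-12.9) = 0.10753
Improvement: (W₁-W₂)/W₁ = (0.15385-0.10753)/0.15385 = 30.11%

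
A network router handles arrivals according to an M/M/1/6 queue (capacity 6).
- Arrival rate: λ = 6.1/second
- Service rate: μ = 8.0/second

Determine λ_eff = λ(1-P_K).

ρ = λ/μ = 6.1/8.0 = 0.7625
P₀ = (1-ρ)/(1-ρ^(K+1)) = (1-0.7625)/(1-0.7625^7) = 0.2375/0.8501 = 0.2794
P_K = P₀×ρ^K = 0.2794 × 0.7625^6 = 0.2794 × 0.1965 = 0.05490
λ_eff = λ(1-P_K) = 6.1 × (1 - 0.05490) = 6.1 × 0.9451 = 5.7651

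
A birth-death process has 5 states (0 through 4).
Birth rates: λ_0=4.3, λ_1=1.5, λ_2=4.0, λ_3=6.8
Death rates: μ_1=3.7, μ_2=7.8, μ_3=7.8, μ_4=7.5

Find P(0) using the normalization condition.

Ratios P(n)/P(0) = (λ₀···λₙ₋₁)/(μ₁···μₙ):
P(1)/P(0) = (4.3)/(3.7) = 1.1622
P(2)/P(0) = (4.3×1.5)/(3.7×7.8) = 0.2235
P(3)/P(0) = (4.3×1.5×4.0)/(3.7×7.8×7.8) = 0.1146
P(4)/P(0) = (4.3×1.5×4.0×6.8)/(3.7×7.8×7.8×7.5) = 0.1039

Normalization: ∑ P(n) = 1
P(0) × (1.0000 + 1.1622 + 0.2235 + 0.1146 + 0.1039) = 1
P(0) × 2.6042 = 1
P(0) = 1/2.6042 = 0.3840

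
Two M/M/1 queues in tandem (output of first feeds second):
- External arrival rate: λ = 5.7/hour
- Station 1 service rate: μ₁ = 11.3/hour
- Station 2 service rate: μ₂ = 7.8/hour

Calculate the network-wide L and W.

By Jackson's theorem, each station behaves as independent M/M/1.
Station 1: ρ₁ = 5.7/11.3 = 0.5044, L₁ = ρ₁/(1-ρ₁) = λ/(μ₁-λ) = 5.7/5.60 = 1.01786
Station 2: ρ₂ = 5.7/7.8 = 0.7308, L₂ = ρ₂/(1-ρ₂) = λ/(μ₂-λ) = 5.7/2.10 = 2.71429
Total: L = L₁ + L₂ = 1.01786 + 2.71429 = 3.7321
W = L/λ = 3.7321/5.7 = 0.6548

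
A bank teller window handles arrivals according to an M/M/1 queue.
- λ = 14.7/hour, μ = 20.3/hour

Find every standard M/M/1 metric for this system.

Step 1: ρ = λ/μ = 14.7/20.3 = 0.7241
Step 2: L = λ/(μ-λ) = 14.7/5.60 = 2.6250
Step 3: Lq = λ²/(μ(μ-λ)) = 216.09/(20.3×5.60) = 1.9009
Step 4: W = 1/(μ-λ) = 1/5.60 = 0.17857
Step 5: Wq = λ/(μ(μ-λ)) = 14.7/(20.3×5.60) = 0.1293
Step 6: P(0) = 1-ρ = 0.2759
Verify: L = λW = 14.7×0.17857 = 2.6250 ✔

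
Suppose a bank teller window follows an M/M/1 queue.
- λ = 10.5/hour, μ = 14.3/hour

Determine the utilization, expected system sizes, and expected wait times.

Step 1: ρ = λ/μ = 10.5/14.3 = 0.7343
Step 2: L = λ/(μ-λ) = 10.5/3.80 = 2.7632
Step 3: Lq = λ²/(μ(μ-λ)) = 110.25/(14.3×3.80) = 2.0289
Step 4: W = 1/(μ-λ) = 1/3.80 = 0.26316
Step 5: Wq = λ/(μ(μ-λ)) = 10.5/(14.3×3.80) = 0.1932
Step 6: P(0) = 1-ρ = 0.2657
Verify: L = λW = 10.5×0.26316 = 2.7632 ✔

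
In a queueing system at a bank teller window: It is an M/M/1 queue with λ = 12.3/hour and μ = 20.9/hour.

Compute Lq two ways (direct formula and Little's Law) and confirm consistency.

Method 1 (direct): Lq = λ²/(μ(μ-λ)) = 151.29/(20.9 × 8.60) = 0.8417

Method 2 (Little's Law):
W = 1/(μ-λ) = 1/8.60 = 0.11628
Wq = W - 1/μ = 0.11628 - 0.047847 = 0.06843
Lq = λWq = 12.3 × 0.06843 = 0.8417 ✔ (matches Method 1)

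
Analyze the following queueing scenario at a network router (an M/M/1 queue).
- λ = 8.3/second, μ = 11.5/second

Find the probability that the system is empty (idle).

ρ = λ/μ = 8.3/11.5 = 0.7217
P(0) = 1 - ρ = 1 - 0.7217 = 0.2783
The server is idle 27.83% of the time.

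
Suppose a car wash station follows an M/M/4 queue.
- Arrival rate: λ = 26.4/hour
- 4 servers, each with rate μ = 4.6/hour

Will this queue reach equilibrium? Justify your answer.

Stability requires ρ = λ/(cμ) < 1
ρ = 26.4/(4 × 4.6) = 26.4/18.40 = 1.4348
Since 1.4348 ≥ 1, the system is UNSTABLE.
Need c > λ/μ = 26.4/4.6 = 5.74.
Minimum servers needed: c = 6.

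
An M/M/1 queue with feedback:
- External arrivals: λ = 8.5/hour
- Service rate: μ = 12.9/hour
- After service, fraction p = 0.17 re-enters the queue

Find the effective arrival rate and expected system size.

Effective arrival rate: λ_eff = λ/(1-p) = 8.5/(1-0.17) = 8.5/0.83 = 10.24096
ρ = λ_eff/μ = 10.24096/12.9 = 0.793873
L = ρ/(1-ρ) = 0.793873/(1-0.793873) = 3.8514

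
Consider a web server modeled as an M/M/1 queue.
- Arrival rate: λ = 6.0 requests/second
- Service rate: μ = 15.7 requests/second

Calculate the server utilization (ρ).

Server utilization: ρ = λ/μ
ρ = 6.0/15.7 = 0.3822
The server is busy 38.22% of the time.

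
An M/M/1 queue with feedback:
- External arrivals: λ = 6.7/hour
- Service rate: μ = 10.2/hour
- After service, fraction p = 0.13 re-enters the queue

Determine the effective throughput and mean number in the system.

Effective arrival rate: λ_eff = λ/(1-p) = 6.7/(1-0.13) = 6.7/0.87 = 7.70115
ρ = λ_eff/μ = 7.70115/10.2 = 0.755015
L = ρ/(1-ρ) = 0.755015/(1-0.755015) = 3.0819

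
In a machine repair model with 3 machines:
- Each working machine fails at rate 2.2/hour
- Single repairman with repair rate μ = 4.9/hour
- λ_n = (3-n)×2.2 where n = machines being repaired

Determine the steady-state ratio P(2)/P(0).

P(2)/P(0) = ∏_{i=0}^{2-1} λ_i/μ_{i+1}
= (3-0)×2.2/4.9 × (3-1)×2.2/4.9
= 1.2095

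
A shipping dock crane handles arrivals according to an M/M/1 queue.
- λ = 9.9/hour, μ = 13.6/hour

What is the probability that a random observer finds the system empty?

ρ = λ/μ = 9.9/13.6 = 0.7279
P(0) = 1 - ρ = 1 - 0.7279 = 0.2721
The server is idle 27.21% of the time.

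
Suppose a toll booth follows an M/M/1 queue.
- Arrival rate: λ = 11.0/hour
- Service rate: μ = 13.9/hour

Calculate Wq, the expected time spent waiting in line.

First, compute utilization: ρ = λ/μ = 11.0/13.9 = 0.7914
For M/M/1: Wq = λ/(μ(μ-λ))
Wq = 11.0/(13.9 × (13.9-11.0))
Wq = 11.0/(13.9 × 2.90)
Wq = 0.2729 hours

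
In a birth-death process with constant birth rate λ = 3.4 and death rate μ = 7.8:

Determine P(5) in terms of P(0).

For constant rates: P(n)/P(0) = (λ/μ)^n
P(5)/P(0) = (3.4/7.8)^5 = 0.4359^5 = 0.01574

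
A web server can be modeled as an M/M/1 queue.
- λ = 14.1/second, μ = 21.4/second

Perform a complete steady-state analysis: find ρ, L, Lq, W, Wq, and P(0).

Step 1: ρ = λ/μ = 14.1/21.4 = 0.6589
Step 2: L = λ/(μ-λ) = 14.1/7.30 = 1.9315
Step 3: Lq = λ²/(μ(μ-λ)) = 198.81/(21.4×7.30) = 1.2726
Step 4: W = 1/(μ-λ) = 1/7.30 = 0.136986
Step 5: Wq = λ/(μ(μ-λ)) = 14.1/(21.4×7.30) = 0.09026
Step 6: P(0) = 1-ρ = 0.3411
Verify: L = λW = 14.1×0.136986 = 1.9315 ✔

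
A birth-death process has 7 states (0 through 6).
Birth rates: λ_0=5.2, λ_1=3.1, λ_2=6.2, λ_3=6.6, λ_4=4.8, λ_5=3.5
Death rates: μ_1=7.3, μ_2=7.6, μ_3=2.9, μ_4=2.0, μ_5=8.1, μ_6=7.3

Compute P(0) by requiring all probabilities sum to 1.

Ratios P(n)/P(0) = (λ₀···λₙ₋₁)/(μ₁···μₙ):
P(1)/P(0) = (5.2)/(7.3) = 0.7123
P(2)/P(0) = (5.2×3.1)/(7.3×7.6) = 0.2906
P(3)/P(0) = (5.2×3.1×6.2)/(7.3×7.6×2.9) = 0.6212
P(4)/P(0) = (5.2×3.1×6.2×6.6)/(7.3×7.6×2.9×2.0) = 2.0499
P(5)/P(0) = (5.2×3.1×6.2×6.6×4.8)/(7.3×7.6×2.9×2.0×8.1) = 1.2148
P(6)/P(0) = (5.2×3.1×6.2×6.6×4.8×3.5)/(7.3×7.6×2.9×2.0×8.1×7.3) = 0.5824

Normalization: ∑ P(n) = 1
P(0) × (1.0000 + 0.7123 + 0.2906 + 0.6212 + 2.0499 + 1.2148 + 0.5824) = 1
P(0) × 6.4712 = 1
P(0) = 1/6.4712 = 0.1545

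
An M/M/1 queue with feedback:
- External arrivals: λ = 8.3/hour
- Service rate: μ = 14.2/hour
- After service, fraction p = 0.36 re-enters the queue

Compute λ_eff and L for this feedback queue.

Effective arrival rate: λ_eff = λ/(1-p) = 8.3/(1-0.36) = 8.3/0.64 = 12.96875
ρ = λ_eff/μ = 12.96875/14.2 = 0.913292
L = ρ/(1-ρ) = 0.913292/(1-0.913292) = 10.5330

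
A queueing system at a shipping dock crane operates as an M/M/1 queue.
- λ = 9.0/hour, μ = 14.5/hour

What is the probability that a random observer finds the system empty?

ρ = λ/μ = 9.0/14.5 = 0.6207
P(0) = 1 - ρ = 1 - 0.6207 = 0.3793
The server is idle 37.93% of the time.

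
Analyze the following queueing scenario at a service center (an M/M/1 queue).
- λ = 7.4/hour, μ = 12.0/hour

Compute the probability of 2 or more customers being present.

ρ = λ/μ = 7.4/12.0 = 0.6167
P(N ≥ n) = ρⁿ
P(N ≥ 2) = 0.6167^2
P(N ≥ 2) = 0.3803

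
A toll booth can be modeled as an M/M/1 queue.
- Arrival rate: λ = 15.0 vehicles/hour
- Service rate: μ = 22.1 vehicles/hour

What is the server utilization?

Server utilization: ρ = λ/μ
ρ = 15.0/22.1 = 0.6787
The server is busy 67.87% of the time.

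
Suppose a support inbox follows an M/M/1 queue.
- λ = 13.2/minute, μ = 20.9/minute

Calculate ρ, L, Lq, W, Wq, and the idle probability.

Step 1: ρ = λ/μ = 13.2/20.9 = 0.6316
Step 2: L = λ/(μ-λ) = 13.2/7.70 = 1.7143
Step 3: Lq = λ²/(μ(μ-λ)) = 174.24/(20.9×7.70) = 1.0827
Step 4: W = 1/(μ-λ) = 1/7.70 = 0.12987
Step 5: Wq = λ/(μ(μ-λ)) = 13.2/(20.9×7.70) = 0.08202
Step 6: P(0) = 1-ρ = 0.3684
Verify: L = λW = 13.2×0.12987 = 1.7143 ✔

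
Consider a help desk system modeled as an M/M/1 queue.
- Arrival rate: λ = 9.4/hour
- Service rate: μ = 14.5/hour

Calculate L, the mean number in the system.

ρ = λ/μ = 9.4/14.5 = 0.6483
For M/M/1: L = λ/(μ-λ)
L = 9.4/(14.5-9.4) = 9.4/5.10
L = 1.8431 tickets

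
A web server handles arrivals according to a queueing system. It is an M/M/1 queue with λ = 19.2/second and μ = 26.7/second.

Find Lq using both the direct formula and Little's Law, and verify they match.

Method 1 (direct): Lq = λ²/(μ(μ-λ)) = 368.64/(26.7 × 7.50) = 1.8409

Method 2 (Little's Law):
W = 1/(μ-λ) = 1/7.50 = 0.13333
Wq = W - 1/μ = 0.13333 - 0.037453 = 0.09588
Lq = λWq = 19.2 × 0.09588 = 1.8409 ✔ (matches Method 1)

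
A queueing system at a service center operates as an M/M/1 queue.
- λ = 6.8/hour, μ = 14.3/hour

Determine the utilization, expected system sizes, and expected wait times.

Step 1: ρ = λ/μ = 6.8/14.3 = 0.4755
Step 2: L = λ/(μ-λ) = 6.8/7.50 = 0.9067
Step 3: Lq = λ²/(μ(μ-λ)) = 46.24/(14.3×7.50) = 0.4311
Step 4: W = 1/(μ-λ) = 1/7.50 = 0.133333
Step 5: Wq = λ/(μ(μ-λ)) = 6.8/(14.3×7.50) = 0.06340
Step 6: P(0) = 1-ρ = 0.5245
Verify: L = λW = 6.8×0.133333 = 0.9067 ✔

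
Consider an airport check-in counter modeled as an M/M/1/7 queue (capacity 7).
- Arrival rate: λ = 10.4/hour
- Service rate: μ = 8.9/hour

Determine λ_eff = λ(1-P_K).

ρ = λ/μ = 10.4/8.9 = 1.16854
P₀ = (1-ρ)/(1-ρ^(K+1)) = (1-1.16854)/(1-1.16854^8) = -0.16854/-2.4766 = 0.06805
P_K = P₀×ρ^K = 0.06805 × 1.16854^7 = 0.06805 × 2.9751 = 0.2025
λ_eff = λ(1-P_K) = 10.4 × (1 - 0.20247) = 10.4 × 0.79753 = 8.2943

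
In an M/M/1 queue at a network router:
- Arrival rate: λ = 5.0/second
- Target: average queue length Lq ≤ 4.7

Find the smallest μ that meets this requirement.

For M/M/1: Lq = λ²/(μ(μ-λ))
Need Lq ≤ 4.7, i.e. μ(μ-λ) ≥ λ²/4.7
μ² - 5.0μ - 25.00/4.7 ≥ 0  →  μ² - 5.0μ - 5.31915 ≥ 0
Quadratic formula (positive root): μ = [λ + √(λ² + 4×5.31915)]/2
Discriminant: 25.00 + 4×5.31915 = 46.2766, √46.2766 = 6.8027
μ ≥ (5.0 + 6.8027)/2 = 5.9013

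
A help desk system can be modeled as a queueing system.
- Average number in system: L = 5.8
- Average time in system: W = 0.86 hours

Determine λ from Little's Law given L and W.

Little's Law: L = λW, so λ = L/W
λ = 5.8/0.86 = 6.7442 tickets/hour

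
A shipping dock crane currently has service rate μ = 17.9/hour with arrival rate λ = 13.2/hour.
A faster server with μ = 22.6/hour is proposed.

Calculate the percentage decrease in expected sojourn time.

System 1: ρ₁ = 13.2/17.9 = 0.7374, W₁ = 1/(17.9-13.2) = 0.2128
System 2: ρ₂ = 13.2/22.6 = 0.5841, W₂ = 1/(22.6-13.2) = 0.1064
Improvement: (W₁-W₂)/W₁ = (0.2128-0.1064)/0.2128 = 50.00%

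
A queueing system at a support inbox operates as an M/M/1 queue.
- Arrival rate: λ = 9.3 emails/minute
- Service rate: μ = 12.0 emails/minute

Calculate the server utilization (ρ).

Server utilization: ρ = λ/μ
ρ = 9.3/12.0 = 0.7750
The server is busy 77.50% of the time.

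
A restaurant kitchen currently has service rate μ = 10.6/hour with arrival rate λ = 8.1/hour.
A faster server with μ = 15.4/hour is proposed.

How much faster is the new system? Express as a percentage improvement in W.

System 1: ρ₁ = 8.1/10.6 = 0.7642, W₁ = 1/(10.6-8.1) = 0.4000
System 2: ρ₂ = 8.1/15.4 = 0.5260, W₂ = 1/(15.4-8.1) = 0.1370
Improvement: (W₁-W₂)/W₁ = (0.4000-0.1370)/0.4000 = 65.75%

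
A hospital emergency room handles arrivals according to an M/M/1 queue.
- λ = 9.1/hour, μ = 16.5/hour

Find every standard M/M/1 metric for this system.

Step 1: ρ = λ/μ = 9.1/16.5 = 0.5515
Step 2: L = λ/(μ-λ) = 9.1/7.40 = 1.2297
Step 3: Lq = λ²/(μ(μ-λ)) = 82.81/(16.5×7.40) = 0.6782
Step 4: W = 1/(μ-λ) = 1/7.40 = 0.135135
Step 5: Wq = λ/(μ(μ-λ)) = 9.1/(16.5×7.40) = 0.07453
Step 6: P(0) = 1-ρ = 0.4485
Verify: L = λW = 9.1×0.135135 = 1.2297 ✔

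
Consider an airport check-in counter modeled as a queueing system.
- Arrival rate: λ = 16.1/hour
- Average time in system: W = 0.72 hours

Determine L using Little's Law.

Little's Law: L = λW
L = 16.1 × 0.72 = 11.5920 passengers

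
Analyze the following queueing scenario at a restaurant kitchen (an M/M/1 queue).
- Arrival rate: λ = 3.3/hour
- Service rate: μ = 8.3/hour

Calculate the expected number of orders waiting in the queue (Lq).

ρ = λ/μ = 3.3/8.3 = 0.3976
For M/M/1: Lq = λ²/(μ(μ-λ))
Lq = 10.89/(8.3 × 5.00)
Lq = 0.2624 orders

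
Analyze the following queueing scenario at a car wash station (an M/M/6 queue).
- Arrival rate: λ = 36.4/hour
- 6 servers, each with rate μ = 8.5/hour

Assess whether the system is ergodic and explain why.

Stability requires ρ = λ/(cμ) < 1
ρ = 36.4/(6 × 8.5) = 36.4/51.00 = 0.7137
Since 0.7137 < 1, the system is STABLE.
The servers are busy 71.37% of the time.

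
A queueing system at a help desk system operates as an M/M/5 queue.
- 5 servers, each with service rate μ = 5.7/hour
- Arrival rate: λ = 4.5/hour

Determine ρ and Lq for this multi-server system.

Traffic intensity: ρ = λ/(cμ) = 4.5/(5×5.7) = 0.1579
Since ρ = 0.1579 < 1, system is stable.
Offered load a = λ/μ = cρ = 4.5/5.7 = 0.7895
P₀ = [ Σₙ₌₀^4 aⁿ/n! + a^5/(5!(1-ρ)) ]⁻¹
Σ = a^0/0! + a^1/1! + a^2/2! + a^3/3! + a^4/4! = 1.0000 + 0.7895 + 0.3116 + 0.08201 + 0.01619 = 2.1993
a^5/(5!(1-ρ)) = 0.3067/(120 × 0.8421) = 0.003035
P₀ = 1/(2.1993 + 0.003035) = 0.4541
Lq = P₀·a^5·ρ / (5!(1-ρ)²) = 0.4541 × 0.3067 × 0.1579 / (120 × 0.7091) = 0.0002584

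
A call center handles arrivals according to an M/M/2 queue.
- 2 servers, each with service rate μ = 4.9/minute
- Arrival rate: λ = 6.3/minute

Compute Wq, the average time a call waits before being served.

Traffic intensity: ρ = λ/(cμ) = 6.3/(2×4.9) = 0.6429
Since ρ = 0.6429 < 1, system is stable.
Offered load a = λ/μ = cρ = 6.3/4.9 = 1.2857
P₀ = [ Σₙ₌₀^1 aⁿ/n! + a^2/(2!(1-ρ)) ]⁻¹
Σ = a^0/0! + a^1/1! = 1.0000 + 1.2857 = 2.2857
a^2/(2!(1-ρ)) = 1.65306/(2 × 0.357143) = 2.3143
P₀ = 1/(2.2857 + 2.3143) = 0.2174
Lq = P₀·a^2·ρ / (2!(1-ρ)²) = 0.21739 × 1.6531 × 0.64286 / (2 × 0.12755) = 0.9056
Wq = Lq/λ = 0.9056/6.3 = 0.1437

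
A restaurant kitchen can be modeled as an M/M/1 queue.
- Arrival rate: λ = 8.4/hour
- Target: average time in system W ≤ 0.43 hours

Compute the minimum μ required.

For M/M/1: W = 1/(μ-λ)
Need W ≤ 0.43, so 1/(μ-λ) ≤ 0.43
μ - λ ≥ 1/0.43 = 2.3256
μ ≥ 8.4 + 2.3256 = 10.7256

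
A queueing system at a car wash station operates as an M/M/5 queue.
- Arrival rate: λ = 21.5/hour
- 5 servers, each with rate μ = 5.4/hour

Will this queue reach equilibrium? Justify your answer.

Stability requires ρ = λ/(cμ) < 1
ρ = 21.5/(5 × 5.4) = 21.5/27.00 = 0.7963
Since 0.7963 < 1, the system is STABLE.
The servers are busy 79.63% of the time.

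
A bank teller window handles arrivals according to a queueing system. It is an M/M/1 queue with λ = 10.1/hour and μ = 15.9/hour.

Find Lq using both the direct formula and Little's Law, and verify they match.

Method 1 (direct): Lq = λ²/(μ(μ-λ)) = 102.01/(15.9 × 5.80) = 1.1062

Method 2 (Little's Law):
W = 1/(μ-λ) = 1/5.80 = 0.17241
Wq = W - 1/μ = 0.17241 - 0.062893 = 0.10952
Lq = λWq = 10.1 × 0.10952 = 1.1062 ✔ (matches Method 1)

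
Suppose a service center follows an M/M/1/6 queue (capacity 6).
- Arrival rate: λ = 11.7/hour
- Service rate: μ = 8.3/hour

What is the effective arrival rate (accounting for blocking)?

ρ = λ/μ = 11.7/8.3 = 1.4096
P₀ = (1-ρ)/(1-ρ^(K+1)) = (1-1.4096)/(1-1.4096^7) = -0.4096/-10.0579 = 0.04072
P_K = P₀×ρ^K = 0.040724 × 1.4096^6 = 0.040724 × 7.8447 = 0.3195
λ_eff = λ(1-P_K) = 11.7 × (1 - 0.319485) = 11.7 × 0.68051 = 7.9620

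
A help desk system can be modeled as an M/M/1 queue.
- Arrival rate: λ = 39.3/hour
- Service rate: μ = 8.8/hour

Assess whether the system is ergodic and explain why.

Stability requires ρ = λ/(cμ) < 1
ρ = 39.3/(1 × 8.8) = 39.3/8.80 = 4.4659
Since 4.4659 ≥ 1, the system is UNSTABLE.
Queue grows without bound. Need μ > λ = 39.3.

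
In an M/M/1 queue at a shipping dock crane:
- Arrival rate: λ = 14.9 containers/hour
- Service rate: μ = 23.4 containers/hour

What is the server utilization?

Server utilization: ρ = λ/μ
ρ = 14.9/23.4 = 0.6368
The server is busy 63.68% of the time.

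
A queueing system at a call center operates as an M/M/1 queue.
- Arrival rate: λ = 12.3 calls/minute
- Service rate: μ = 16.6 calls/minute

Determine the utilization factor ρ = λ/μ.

Server utilization: ρ = λ/μ
ρ = 12.3/16.6 = 0.7410
The server is busy 74.10% of the time.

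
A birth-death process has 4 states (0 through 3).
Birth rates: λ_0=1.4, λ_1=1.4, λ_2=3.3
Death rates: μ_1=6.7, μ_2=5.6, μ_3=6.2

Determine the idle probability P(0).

Ratios P(n)/P(0) = (λ₀···λₙ₋₁)/(μ₁···μₙ):
P(1)/P(0) = (1.4)/(6.7) = 0.2090
P(2)/P(0) = (1.4×1.4)/(6.7×5.6) = 0.05224
P(3)/P(0) = (1.4×1.4×3.3)/(6.7×5.6×6.2) = 0.02780

Normalization: ∑ P(n) = 1
P(0) × (1.0000 + 0.2090 + 0.05224 + 0.02780) = 1
P(0) × 1.2890 = 1
P(0) = 1/1.2890 = 0.7758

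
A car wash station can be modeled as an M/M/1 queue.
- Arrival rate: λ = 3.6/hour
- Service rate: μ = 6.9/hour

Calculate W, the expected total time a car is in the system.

First, compute utilization: ρ = λ/μ = 3.6/6.9 = 0.5217
For M/M/1: W = 1/(μ-λ)
W = 1/(6.9-3.6) = 1/3.30
W = 0.3030 hours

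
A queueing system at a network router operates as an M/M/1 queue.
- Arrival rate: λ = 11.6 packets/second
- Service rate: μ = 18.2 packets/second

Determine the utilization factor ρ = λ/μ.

Server utilization: ρ = λ/μ
ρ = 11.6/18.2 = 0.6374
The server is busy 63.74% of the time.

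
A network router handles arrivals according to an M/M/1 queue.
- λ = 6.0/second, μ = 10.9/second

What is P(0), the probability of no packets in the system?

ρ = λ/μ = 6.0/10.9 = 0.5505
P(0) = 1 - ρ = 1 - 0.5505 = 0.4495
The server is idle 44.95% of the time.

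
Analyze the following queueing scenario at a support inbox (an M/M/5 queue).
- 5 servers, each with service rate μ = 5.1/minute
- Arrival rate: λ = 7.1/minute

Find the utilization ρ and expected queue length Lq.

Traffic intensity: ρ = λ/(cμ) = 7.1/(5×5.1) = 0.2784
Since ρ = 0.2784 < 1, system is stable.
Offered load a = λ/μ = cρ = 7.1/5.1 = 1.3922
P₀ = [ Σₙ₌₀^4 aⁿ/n! + a^5/(5!(1-ρ)) ]⁻¹
Σ = a^0/0! + a^1/1! + a^2/2! + a^3/3! + a^4/4! = 1.0000 + 1.3922 + 0.96905 + 0.44969 + 0.15651 = 3.9674
a^5/(5!(1-ρ)) = 5.2293/(120 × 0.7216) = 0.06039
P₀ = 1/(3.9674 + 0.06039) = 0.2483
Lq = P₀·a^5·ρ / (5!(1-ρ)²) = 0.24827 × 5.2293 × 0.27843 / (120 × 0.52066) = 0.005786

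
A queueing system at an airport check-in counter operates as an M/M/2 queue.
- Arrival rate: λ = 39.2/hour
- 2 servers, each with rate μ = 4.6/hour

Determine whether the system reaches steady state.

Stability requires ρ = λ/(cμ) < 1
ρ = 39.2/(2 × 4.6) = 39.2/9.20 = 4.2609
Since 4.2609 ≥ 1, the system is UNSTABLE.
Need c > λ/μ = 39.2/4.6 = 8.52.
Minimum servers needed: c = 9.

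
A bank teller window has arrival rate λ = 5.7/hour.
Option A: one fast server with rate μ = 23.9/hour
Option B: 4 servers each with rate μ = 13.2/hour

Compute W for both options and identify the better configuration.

Option A: single server μ = 23.9 (M/M/1)
  ρ_A = 5.7/23.9 = 0.2385
  W_A = 1/(μ-λ) = 1/(23.9-5.7) = 1/18.20 = 0.05495

Option B: 4 servers μ = 13.2 (M/M/4)
  ρ_B = λ/(cμ) = 5.7/(4×13.2) = 0.1080
  Offered load a = λ/μ = cρ = 5.7/13.2 = 0.4318
  P₀ = [ Σₙ₌₀^3 aⁿ/n! + a^4/(4!(1-ρ)) ]⁻¹
  Σ = a^0/0! + a^1/1! + a^2/2! + a^3/3! = 1.0000 + 0.4318 + 0.09323 + 0.01342 = 1.5385
  a^4/(4!(1-ρ)) = 0.03477/(24 × 0.8920) = 0.001624
  P₀ = 1/(1.5385 + 0.001624) = 0.6493
  Lq = P₀·a^4·ρ / (4!(1-ρ)²) = 0.64931 × 0.034770 × 0.10795 / (24 × 0.79575) = 0.0001276
  Wq_B = Lq/λ = 0.0001276/5.7 = 0.00002239
  W_B = Wq_B + 1/μ = 0.00002239 + 0.07576 = 0.07578

Since W_A = 0.05495 < W_B = 0.07578, Option A (single fast server) has the shorter time in system.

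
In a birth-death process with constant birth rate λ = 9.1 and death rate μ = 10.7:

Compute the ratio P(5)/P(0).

For constant rates: P(n)/P(0) = (λ/μ)^n
P(5)/P(0) = (9.1/10.7)^5 = 0.85047^5 = 0.4449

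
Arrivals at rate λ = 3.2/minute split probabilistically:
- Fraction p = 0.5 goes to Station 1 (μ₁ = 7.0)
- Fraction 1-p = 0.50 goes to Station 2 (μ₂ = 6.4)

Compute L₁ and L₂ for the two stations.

Effective rates: λ₁ = 3.2×0.5 = 1.6, λ₂ = 3.2×0.50 = 1.6
Station 1: ρ₁ = 1.6/7.0 = 0.2286, L₁ = ρ₁/(1-ρ₁) = 0.2286/(1-0.2286) = 0.2963
Station 2: ρ₂ = 1.6/6.4 = 0.2500, L₂ = ρ₂/(1-ρ₂) = 0.2500/(1-0.2500) = 0.3333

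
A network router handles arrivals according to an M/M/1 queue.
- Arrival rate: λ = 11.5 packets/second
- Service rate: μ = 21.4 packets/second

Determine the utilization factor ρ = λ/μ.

Server utilization: ρ = λ/μ
ρ = 11.5/21.4 = 0.5374
The server is busy 53.74% of the time.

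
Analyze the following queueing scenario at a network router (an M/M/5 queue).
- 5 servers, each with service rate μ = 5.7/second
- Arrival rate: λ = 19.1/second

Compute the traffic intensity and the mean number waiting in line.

Traffic intensity: ρ = λ/(cμ) = 19.1/(5×5.7) = 0.6702
Since ρ = 0.6702 < 1, system is stable.
Offered load a = λ/μ = cρ = 19.1/5.7 = 3.3509
P₀ = [ Σₙ₌₀^4 aⁿ/n! + a^5/(5!(1-ρ)) ]⁻¹
Σ = a^0/0! + a^1/1! + a^2/2! + a^3/3! + a^4/4! = 1.0000 + 3.3509 + 5.6142 + 6.2708 + 5.2532 = 21.4891
a^5/(5!(1-ρ)) = 422.4668/(120 × 0.329825) = 10.6740
P₀ = 1/(21.4891 + 10.6740) = 0.03109
Lq = P₀·a^5·ρ / (5!(1-ρ)²) = 0.0310915 × 422.4668 × 0.670175 / (120 × 0.108784) = 0.6743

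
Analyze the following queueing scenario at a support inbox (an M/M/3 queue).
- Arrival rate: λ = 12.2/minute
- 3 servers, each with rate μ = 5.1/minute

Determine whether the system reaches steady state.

Stability requires ρ = λ/(cμ) < 1
ρ = 12.2/(3 × 5.1) = 12.2/15.30 = 0.7974
Since 0.7974 < 1, the system is STABLE.
The servers are busy 79.74% of the time.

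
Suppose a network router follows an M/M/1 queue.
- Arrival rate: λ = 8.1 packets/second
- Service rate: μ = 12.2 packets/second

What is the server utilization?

Server utilization: ρ = λ/μ
ρ = 8.1/12.2 = 0.6639
The server is busy 66.39% of the time.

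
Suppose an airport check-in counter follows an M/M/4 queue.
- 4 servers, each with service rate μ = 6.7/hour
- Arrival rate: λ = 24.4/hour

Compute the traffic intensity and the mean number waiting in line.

Traffic intensity: ρ = λ/(cμ) = 24.4/(4×6.7) = 0.9104
Since ρ = 0.9104 < 1, system is stable.
Offered load a = λ/μ = cρ = 24.4/6.7 = 3.6418
P₀ = [ Σₙ₌₀^3 aⁿ/n! + a^4/(4!(1-ρ)) ]⁻¹
Σ = a^0/0! + a^1/1! + a^2/2! + a^3/3! = 1.0000 + 3.6418 + 6.6313 + 8.0500 = 19.3231
a^4/(4!(1-ρ)) = 175.8977/(24 × 0.0895522) = 81.8413
P₀ = 1/(19.3231 + 81.8413) = 0.009885
Lq = P₀·a^4·ρ / (4!(1-ρ)²) = 0.0098849 × 175.8977 × 0.91045 / (24 × 0.0080196) = 8.2248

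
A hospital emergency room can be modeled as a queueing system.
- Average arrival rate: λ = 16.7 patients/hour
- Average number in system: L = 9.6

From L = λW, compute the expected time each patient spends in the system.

Little's Law: L = λW, so W = L/λ
W = 9.6/16.7 = 0.5749 hours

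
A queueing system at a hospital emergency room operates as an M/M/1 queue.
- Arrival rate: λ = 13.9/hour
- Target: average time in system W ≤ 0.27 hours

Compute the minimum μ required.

For M/M/1: W = 1/(μ-λ)
Need W ≤ 0.27, so 1/(μ-λ) ≤ 0.27
μ - λ ≥ 1/0.27 = 3.7037
μ ≥ 13.9 + 3.7037 = 17.6037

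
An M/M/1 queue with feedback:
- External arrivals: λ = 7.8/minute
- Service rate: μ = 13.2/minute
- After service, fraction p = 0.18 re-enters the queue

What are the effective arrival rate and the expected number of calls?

Effective arrival rate: λ_eff = λ/(1-p) = 7.8/(1-0.18) = 7.8/0.82 = 9.5122
ρ = λ_eff/μ = 9.5122/13.2 = 0.72062
L = ρ/(1-ρ) = 0.72062/(1-0.72062) = 2.5794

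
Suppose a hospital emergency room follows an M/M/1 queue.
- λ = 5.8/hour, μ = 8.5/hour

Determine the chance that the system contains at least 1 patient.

ρ = λ/μ = 5.8/8.5 = 0.6824
P(N ≥ n) = ρⁿ
P(N ≥ 1) = 0.6824^1
P(N ≥ 1) = 0.6824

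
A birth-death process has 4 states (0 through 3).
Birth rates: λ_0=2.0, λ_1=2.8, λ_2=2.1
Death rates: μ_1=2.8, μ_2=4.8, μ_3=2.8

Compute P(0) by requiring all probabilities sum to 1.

Ratios P(n)/P(0) = (λ₀···λₙ₋₁)/(μ₁···μₙ):
P(1)/P(0) = (2.0)/(2.8) = 0.714286
P(2)/P(0) = (2.0×2.8)/(2.8×4.8) = 0.416667
P(3)/P(0) = (2.0×2.8×2.1)/(2.8×4.8×2.8) = 0.312500

Normalization: ∑ P(n) = 1
P(0) × (1.00000 + 0.714286 + 0.416667 + 0.312500) = 1
P(0) × 2.44345 = 1
P(0) = 1/2.44345 = 0.4093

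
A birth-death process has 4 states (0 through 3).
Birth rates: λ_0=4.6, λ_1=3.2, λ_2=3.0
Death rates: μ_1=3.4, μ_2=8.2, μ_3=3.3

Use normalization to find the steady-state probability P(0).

Ratios P(n)/P(0) = (λ₀···λₙ₋₁)/(μ₁···μₙ):
P(1)/P(0) = (4.6)/(3.4) = 1.3529
P(2)/P(0) = (4.6×3.2)/(3.4×8.2) = 0.5280
P(3)/P(0) = (4.6×3.2×3.0)/(3.4×8.2×3.3) = 0.4800

Normalization: ∑ P(n) = 1
P(0) × (1.0000 + 1.3529 + 0.5280 + 0.4800) = 1
P(0) × 3.3609 = 1
P(0) = 1/3.3609 = 0.2975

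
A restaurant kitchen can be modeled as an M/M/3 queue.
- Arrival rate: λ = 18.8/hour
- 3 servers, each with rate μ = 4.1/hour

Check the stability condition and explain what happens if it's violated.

Stability requires ρ = λ/(cμ) < 1
ρ = 18.8/(3 × 4.1) = 18.8/12.30 = 1.5285
Since 1.5285 ≥ 1, the system is UNSTABLE.
Need c > λ/μ = 18.8/4.1 = 4.59.
Minimum servers needed: c = 5.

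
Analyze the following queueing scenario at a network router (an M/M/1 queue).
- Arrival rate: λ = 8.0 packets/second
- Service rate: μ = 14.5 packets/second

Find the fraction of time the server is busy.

Server utilization: ρ = λ/μ
ρ = 8.0/14.5 = 0.5517
The server is busy 55.17% of the time.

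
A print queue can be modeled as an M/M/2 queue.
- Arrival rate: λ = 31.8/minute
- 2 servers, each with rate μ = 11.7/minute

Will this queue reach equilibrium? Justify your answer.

Stability requires ρ = λ/(cμ) < 1
ρ = 31.8/(2 × 11.7) = 31.8/23.40 = 1.3590
Since 1.3590 ≥ 1, the system is UNSTABLE.
Need c > λ/μ = 31.8/11.7 = 2.72.
Minimum servers needed: c = 3.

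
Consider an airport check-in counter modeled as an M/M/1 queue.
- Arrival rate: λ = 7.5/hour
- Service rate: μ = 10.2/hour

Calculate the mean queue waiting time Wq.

First, compute utilization: ρ = λ/μ = 7.5/10.2 = 0.7353
For M/M/1: Wq = λ/(μ(μ-λ))
Wq = 7.5/(10.2 × (10.2-7.5))
Wq = 7.5/(10.2 × 2.70)
Wq = 0.2723 hours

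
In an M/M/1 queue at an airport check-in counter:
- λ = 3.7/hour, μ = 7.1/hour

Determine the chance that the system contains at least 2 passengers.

ρ = λ/μ = 3.7/7.1 = 0.52113
P(N ≥ n) = ρⁿ
P(N ≥ 2) = 0.52113^2
P(N ≥ 2) = 0.2716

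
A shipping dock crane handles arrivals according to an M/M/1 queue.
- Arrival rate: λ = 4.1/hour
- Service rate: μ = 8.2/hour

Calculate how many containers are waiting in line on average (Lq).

ρ = λ/μ = 4.1/8.2 = 0.5000
For M/M/1: Lq = λ²/(μ(μ-λ))
Lq = 16.81/(8.2 × 4.10)
Lq = 0.5000 containers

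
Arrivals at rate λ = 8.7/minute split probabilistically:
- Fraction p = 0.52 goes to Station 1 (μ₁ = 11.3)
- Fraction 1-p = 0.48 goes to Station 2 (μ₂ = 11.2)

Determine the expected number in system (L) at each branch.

Effective rates: λ₁ = 8.7×0.52 = 4.524, λ₂ = 8.7×0.48 = 4.176
Station 1: ρ₁ = 4.524/11.3 = 0.400354, L₁ = ρ₁/(1-ρ₁) = 0.400354/(1-0.400354) = 0.6677
Station 2: ρ₂ = 4.176/11.2 = 0.37286, L₂ = ρ₂/(1-ρ₂) = 0.37286/(1-0.37286) = 0.5945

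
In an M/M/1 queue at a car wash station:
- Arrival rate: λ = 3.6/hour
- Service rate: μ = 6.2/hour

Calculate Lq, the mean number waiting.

ρ = λ/μ = 3.6/6.2 = 0.5806
For M/M/1: Lq = λ²/(μ(μ-λ))
Lq = 12.96/(6.2 × 2.60)
Lq = 0.8040 cars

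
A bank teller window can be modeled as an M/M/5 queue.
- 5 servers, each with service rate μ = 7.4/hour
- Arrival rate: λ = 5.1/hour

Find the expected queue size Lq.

Traffic intensity: ρ = λ/(cμ) = 5.1/(5×7.4) = 0.1378
Since ρ = 0.1378 < 1, system is stable.
Offered load a = λ/μ = cρ = 5.1/7.4 = 0.6892
P₀ = [ Σₙ₌₀^4 aⁿ/n! + a^5/(5!(1-ρ)) ]⁻¹
Σ = a^0/0! + a^1/1! + a^2/2! + a^3/3! + a^4/4! = 1.0000 + 0.68919 + 0.23749 + 0.054559 + 0.0094003 = 1.9906
a^5/(5!(1-ρ)) = 0.1555/(120 × 0.8622) = 0.001503
P₀ = 1/(1.9906 + 0.001503) = 0.5020
Lq = P₀·a^5·ρ / (5!(1-ρ)²) = 0.5020 × 0.1555 × 0.1378 / (120 × 0.7433) = 0.0001206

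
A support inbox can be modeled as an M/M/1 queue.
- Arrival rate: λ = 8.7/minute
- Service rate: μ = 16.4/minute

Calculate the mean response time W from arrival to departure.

First, compute utilization: ρ = λ/μ = 8.7/16.4 = 0.5305
For M/M/1: W = 1/(μ-λ)
W = 1/(16.4-8.7) = 1/7.70
W = 0.1299 minutes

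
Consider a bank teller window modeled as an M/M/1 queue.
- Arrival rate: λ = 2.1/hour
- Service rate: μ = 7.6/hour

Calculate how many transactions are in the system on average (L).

ρ = λ/μ = 2.1/7.6 = 0.2763
For M/M/1: L = λ/(μ-λ)
L = 2.1/(7.6-2.1) = 2.1/5.50
L = 0.3818 transactions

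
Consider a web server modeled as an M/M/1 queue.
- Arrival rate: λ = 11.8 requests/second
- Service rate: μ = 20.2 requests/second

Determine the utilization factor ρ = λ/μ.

Server utilization: ρ = λ/μ
ρ = 11.8/20.2 = 0.5842
The server is busy 58.42% of the time.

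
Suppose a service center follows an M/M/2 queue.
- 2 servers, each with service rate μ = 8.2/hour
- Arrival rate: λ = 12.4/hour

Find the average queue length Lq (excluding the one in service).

Traffic intensity: ρ = λ/(cμ) = 12.4/(2×8.2) = 0.7561
Since ρ = 0.7561 < 1, system is stable.
Offered load a = λ/μ = cρ = 12.4/8.2 = 1.5122
P₀ = [ Σₙ₌₀^1 aⁿ/n! + a^2/(2!(1-ρ)) ]⁻¹
Σ = a^0/0! + a^1/1! = 1.0000 + 1.5122 = 2.5122
a^2/(2!(1-ρ)) = 2.2867/(2 × 0.2439) = 4.6878
P₀ = 1/(2.5122 + 4.6878) = 0.1389
Lq = P₀·a^2·ρ / (2!(1-ρ)²) = 0.1389 × 2.2867 × 0.7561 / (2 × 0.05949) = 2.0184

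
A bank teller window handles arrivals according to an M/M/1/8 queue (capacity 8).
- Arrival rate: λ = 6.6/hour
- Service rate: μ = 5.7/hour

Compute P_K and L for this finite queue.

ρ = λ/μ = 6.6/5.7 = 1.1579
P₀ = (1-ρ)/(1-ρ^(K+1)) = (1-1.1579)/(1-1.1579^9) = -0.1579/-2.7414 = 0.05760
P_K = P₀×ρ^K = 0.05760 × 1.1579^8 = 0.05760 × 3.2312 = 0.1861
Blocking probability P_8 = 0.1861 (18.61%)
L = ρ[1 - (K+1)ρ^K + Kρ^(K+1)] / [(1-ρ)(1-ρ^(K+1))]
L = 1.1579 × (1 - 9×3.231234 + 8×3.741446) / ((1 - 1.1579) × (1 - 3.741446)) = 4.9498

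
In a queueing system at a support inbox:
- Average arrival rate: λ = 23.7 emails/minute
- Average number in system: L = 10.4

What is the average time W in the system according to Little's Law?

Little's Law: L = λW, so W = L/λ
W = 10.4/23.7 = 0.4388 minutes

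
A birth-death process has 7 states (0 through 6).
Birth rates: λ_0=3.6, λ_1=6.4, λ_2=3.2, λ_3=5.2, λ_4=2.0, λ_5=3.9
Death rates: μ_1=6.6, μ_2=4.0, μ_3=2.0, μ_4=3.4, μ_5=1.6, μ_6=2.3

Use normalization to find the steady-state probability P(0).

Ratios P(n)/P(0) = (λ₀···λₙ₋₁)/(μ₁···μₙ):
P(1)/P(0) = (3.6)/(6.6) = 0.5455
P(2)/P(0) = (3.6×6.4)/(6.6×4.0) = 0.8727
P(3)/P(0) = (3.6×6.4×3.2)/(6.6×4.0×2.0) = 1.3964
P(4)/P(0) = (3.6×6.4×3.2×5.2)/(6.6×4.0×2.0×3.4) = 2.1356
P(5)/P(0) = (3.6×6.4×3.2×5.2×2.0)/(6.6×4.0×2.0×3.4×1.6) = 2.6695
P(6)/P(0) = (3.6×6.4×3.2×5.2×2.0×3.9)/(6.6×4.0×2.0×3.4×1.6×2.3) = 4.5266

Normalization: ∑ P(n) = 1
P(0) × (1.0000 + 0.5455 + 0.8727 + 1.3964 + 2.1356 + 2.6695 + 4.5266) = 1
P(0) × 13.1463 = 1
P(0) = 1/13.1463 = 0.07607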